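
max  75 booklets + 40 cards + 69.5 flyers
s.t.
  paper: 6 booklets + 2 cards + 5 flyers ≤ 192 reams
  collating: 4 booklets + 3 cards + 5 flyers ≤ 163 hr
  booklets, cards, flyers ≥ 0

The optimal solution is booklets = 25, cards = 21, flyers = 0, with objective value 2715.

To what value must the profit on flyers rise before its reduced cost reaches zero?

Check each constraint at x*: paper 192/192 (tight); collating 163/163 (tight).
Dual feasibility on the basic columns requires 6·y_paper + 4·y_collating = 75, 2·y_paper + 3·y_collating = 40.
→ y_paper = 6.5 and y_collating = 9.
flyers enters the basis when its profit ≥ yᵀa₃ = 6.5·5 + 9·5 = 77.5.

77.5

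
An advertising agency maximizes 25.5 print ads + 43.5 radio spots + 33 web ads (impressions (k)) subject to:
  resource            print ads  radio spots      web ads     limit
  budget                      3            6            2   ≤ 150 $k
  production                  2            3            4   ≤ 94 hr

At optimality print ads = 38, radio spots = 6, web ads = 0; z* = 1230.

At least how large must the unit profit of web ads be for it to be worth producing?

Both budget and production are binding at x*.
From A_Bᵀ y = c: 3·y_budget + 2·y_production = 25.5; 6·y_budget + 3·y_production = 43.5.
Solving: y_budget = 3.5, y_production = 7.5.
web ads enters the basis when its profit ≥ yᵀa₃ = 3.5·2 + 7.5·4 = 37.

37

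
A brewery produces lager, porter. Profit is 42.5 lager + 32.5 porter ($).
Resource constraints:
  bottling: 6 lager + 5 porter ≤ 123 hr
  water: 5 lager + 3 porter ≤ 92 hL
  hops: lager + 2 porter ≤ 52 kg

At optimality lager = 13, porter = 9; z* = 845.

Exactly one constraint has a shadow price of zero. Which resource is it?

hops

bottling: 123/123 (binding)
water: 92/92 (binding)
hops: 31/52 (slack 21)
By complementary slackness, a constraint with positive slack has shadow price 0 → hops.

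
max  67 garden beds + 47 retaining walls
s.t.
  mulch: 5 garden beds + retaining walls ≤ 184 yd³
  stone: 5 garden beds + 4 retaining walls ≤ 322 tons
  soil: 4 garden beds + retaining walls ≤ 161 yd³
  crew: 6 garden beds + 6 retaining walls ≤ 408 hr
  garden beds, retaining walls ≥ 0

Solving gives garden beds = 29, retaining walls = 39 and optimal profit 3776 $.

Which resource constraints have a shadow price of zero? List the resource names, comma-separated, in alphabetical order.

mulch: 184/184 (binding)
stone: 301/322 (slack 21)
soil: 155/161 (slack 6)
crew: 408/408 (binding)
By complementary slackness, a constraint with positive slack has shadow price 0 → soil, stone.

soil, stone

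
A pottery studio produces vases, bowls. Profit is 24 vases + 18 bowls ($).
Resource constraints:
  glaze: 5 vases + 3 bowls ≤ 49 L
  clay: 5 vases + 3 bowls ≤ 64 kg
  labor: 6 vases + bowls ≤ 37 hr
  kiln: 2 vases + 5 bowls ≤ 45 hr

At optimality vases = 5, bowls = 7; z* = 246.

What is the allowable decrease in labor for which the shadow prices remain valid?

Binding constraints: labor, kiln. The basis is B = [[6,1],[2,5]] with det 28.
Per unit decrease in labor, x* moves by d = (-0.1786, 0.0714).
The basis stays optimal until vases reaches 0; allowable decrease = 28 hr.

28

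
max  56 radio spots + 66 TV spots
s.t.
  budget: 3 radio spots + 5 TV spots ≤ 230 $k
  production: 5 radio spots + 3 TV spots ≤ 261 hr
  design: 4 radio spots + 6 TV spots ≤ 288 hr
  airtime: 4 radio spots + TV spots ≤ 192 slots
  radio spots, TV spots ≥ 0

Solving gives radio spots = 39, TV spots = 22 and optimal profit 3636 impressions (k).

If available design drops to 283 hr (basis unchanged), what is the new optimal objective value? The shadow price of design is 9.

Δb = -5, so new z* = 3636 + (9)·(-5) = 3636 − 45 = 3591.

3591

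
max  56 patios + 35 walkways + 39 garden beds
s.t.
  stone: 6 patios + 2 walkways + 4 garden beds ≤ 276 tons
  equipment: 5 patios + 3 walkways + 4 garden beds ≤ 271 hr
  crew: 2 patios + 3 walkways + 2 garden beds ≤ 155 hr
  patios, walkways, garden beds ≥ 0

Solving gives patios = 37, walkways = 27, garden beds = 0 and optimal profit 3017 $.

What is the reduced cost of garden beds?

At the optimum: stone uses 276 of 276 (binding); equipment uses 266 of 271 (slack = 5); crew uses 155 of 155 (binding).
Since equipment is not tight, its dual is 0.
The binding rows give the dual system: 6·y_stone + 2·y_crew = 56 and 2·y_stone + 3·y_crew = 35.
→ y_stone = 7 and y_crew = 7.
Reduced cost of garden beds: c₃ − yᵀa₃ = 39 − (7·4 + 7·2) = 39 − 42 = -3.

-3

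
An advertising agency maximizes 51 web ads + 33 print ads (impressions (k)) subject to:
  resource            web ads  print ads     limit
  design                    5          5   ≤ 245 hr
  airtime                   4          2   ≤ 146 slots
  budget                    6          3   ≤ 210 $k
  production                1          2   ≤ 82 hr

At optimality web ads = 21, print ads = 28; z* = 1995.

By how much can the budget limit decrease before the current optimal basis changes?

15

Binding constraints: design, budget. The basis is B = [[5,5],[6,3]] with det -15.
Per unit decrease in budget, x* moves by d = (-0.3333, 0.3333).
The basis stays optimal until production becomes binding; allowable decrease = 15 $k.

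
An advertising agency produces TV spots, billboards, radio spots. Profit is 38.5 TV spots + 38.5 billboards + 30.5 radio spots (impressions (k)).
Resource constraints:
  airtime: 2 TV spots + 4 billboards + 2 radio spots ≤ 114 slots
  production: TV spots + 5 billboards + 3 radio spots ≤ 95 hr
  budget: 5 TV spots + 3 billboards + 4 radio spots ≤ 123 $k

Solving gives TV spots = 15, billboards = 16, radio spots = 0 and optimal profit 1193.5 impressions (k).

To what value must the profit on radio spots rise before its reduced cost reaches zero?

38.5

Check each constraint at x*: airtime 94/114 (slack 20); production 95/95 (tight); budget 123/123 (tight).
By complementary slackness, y = 0 for the non-binding constraint.
From A_Bᵀ y = c: 1·y_production + 5·y_budget = 38.5; 5·y_production + 3·y_budget = 38.5.
→ y_production = 3.5 and y_budget = 7.
radio spots enters the basis when its profit ≥ yᵀa₃ = 3.5·3 + 7·4 = 38.5.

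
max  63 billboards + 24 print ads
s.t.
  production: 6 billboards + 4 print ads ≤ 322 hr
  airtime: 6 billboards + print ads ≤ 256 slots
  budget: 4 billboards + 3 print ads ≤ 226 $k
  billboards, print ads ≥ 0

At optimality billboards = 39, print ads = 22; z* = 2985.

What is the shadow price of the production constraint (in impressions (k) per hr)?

Binding: production and airtime. Non-binding: budget (4 unused).
Since budget is not tight, its dual is 0.
Dual feasibility on the basic columns requires 6·y_production + 6·y_airtime = 63, 4·y_production + 1·y_airtime = 24.
→ y_production = 4.5 and y_airtime = 6.
Shadow price of production = 4.5.

4.5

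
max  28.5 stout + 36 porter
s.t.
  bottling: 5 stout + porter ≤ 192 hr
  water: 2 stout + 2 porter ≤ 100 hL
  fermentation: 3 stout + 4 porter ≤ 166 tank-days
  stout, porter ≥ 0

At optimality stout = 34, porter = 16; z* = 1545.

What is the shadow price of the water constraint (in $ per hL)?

Binding: water and fermentation. Non-binding: bottling (6 unused).
By complementary slackness, y = 0 for the non-binding constraint.
Dual feasibility on the basic columns requires 2·y_water + 3·y_fermentation = 28.5, 2·y_water + 4·y_fermentation = 36.
→ y_water = 3 and y_fermentation = 7.5.
Shadow price of water = 3.

3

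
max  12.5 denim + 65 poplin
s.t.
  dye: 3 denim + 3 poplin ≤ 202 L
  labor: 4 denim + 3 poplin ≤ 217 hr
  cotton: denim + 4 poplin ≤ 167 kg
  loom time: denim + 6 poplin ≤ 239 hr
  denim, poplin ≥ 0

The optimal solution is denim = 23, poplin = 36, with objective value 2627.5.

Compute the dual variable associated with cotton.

5

At the optimum: dye uses 177 of 202 (slack = 25); labor uses 200 of 217 (slack = 17); cotton uses 167 of 167 (binding); loom time uses 239 of 239 (binding).
Slack constraints have shadow price 0 (complementary slackness).
The binding rows give the dual system: 1·y_cotton + 1·y_loom time = 12.5 and 4·y_cotton + 6·y_loom time = 65.
This yields shadow prices y_cotton = 5, y_loom time = 7.5.
Shadow price of cotton = 5.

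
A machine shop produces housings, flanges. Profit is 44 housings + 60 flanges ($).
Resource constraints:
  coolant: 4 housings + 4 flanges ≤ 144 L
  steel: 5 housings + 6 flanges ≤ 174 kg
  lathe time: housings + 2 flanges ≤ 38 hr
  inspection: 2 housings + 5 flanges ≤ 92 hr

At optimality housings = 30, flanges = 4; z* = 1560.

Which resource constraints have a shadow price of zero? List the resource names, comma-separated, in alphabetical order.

coolant, inspection

coolant: 136/144 (slack 8)
steel: 174/174 (binding)
lathe time: 38/38 (binding)
inspection: 80/92 (slack 12)
By complementary slackness, a constraint with positive slack has shadow price 0 → coolant, inspection.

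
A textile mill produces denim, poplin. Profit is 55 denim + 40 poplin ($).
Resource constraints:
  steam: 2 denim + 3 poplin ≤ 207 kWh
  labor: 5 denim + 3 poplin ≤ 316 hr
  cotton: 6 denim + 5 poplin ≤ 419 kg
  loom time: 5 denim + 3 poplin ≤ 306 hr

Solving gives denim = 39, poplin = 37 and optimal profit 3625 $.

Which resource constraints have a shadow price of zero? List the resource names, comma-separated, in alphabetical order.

steam: 189/207 (slack 18)
labor: 306/316 (slack 10)
cotton: 419/419 (binding)
loom time: 306/306 (binding)
By complementary slackness, a constraint with positive slack has shadow price 0 → labor, steam.

labor, steam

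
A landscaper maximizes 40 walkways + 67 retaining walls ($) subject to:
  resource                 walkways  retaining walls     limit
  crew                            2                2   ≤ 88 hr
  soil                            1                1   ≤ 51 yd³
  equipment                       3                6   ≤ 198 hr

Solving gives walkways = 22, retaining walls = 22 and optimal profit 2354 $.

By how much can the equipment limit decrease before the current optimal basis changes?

66

Binding constraints: crew, equipment. The basis is B = [[2,2],[3,6]] with det 6.
Per unit decrease in equipment, x* moves by d = (0.3333, -0.3333).
The basis stays optimal until retaining walls reaches 0; allowable decrease = 66 hr.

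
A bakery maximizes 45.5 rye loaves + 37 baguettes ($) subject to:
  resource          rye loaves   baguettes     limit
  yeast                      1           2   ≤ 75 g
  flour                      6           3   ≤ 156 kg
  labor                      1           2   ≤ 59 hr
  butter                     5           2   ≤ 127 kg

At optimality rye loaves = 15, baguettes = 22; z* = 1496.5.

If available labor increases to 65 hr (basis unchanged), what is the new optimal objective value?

1553.5

At the optimum: yeast uses 59 of 75 (slack = 16); flour uses 156 of 156 (binding); labor uses 59 of 59 (binding); butter uses 119 of 127 (slack = 8).
Slack constraints have shadow price 0 (complementary slackness).
Dual feasibility on the basic columns requires 6·y_flour + 1·y_labor = 45.5, 3·y_flour + 2·y_labor = 37.
→ y_flour = 6 and y_labor = 9.5.
Δz = y_labor·Δb = 9.5 × (6) = 57, so new z* = 1496.5 + 57 = 1553.5.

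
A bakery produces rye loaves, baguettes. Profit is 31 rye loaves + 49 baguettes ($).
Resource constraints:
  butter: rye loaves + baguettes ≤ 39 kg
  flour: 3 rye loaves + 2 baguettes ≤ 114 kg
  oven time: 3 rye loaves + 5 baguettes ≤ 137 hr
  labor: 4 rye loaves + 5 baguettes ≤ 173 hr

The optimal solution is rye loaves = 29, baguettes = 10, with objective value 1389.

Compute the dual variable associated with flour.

Check each constraint at x*: butter 39/39 (tight); flour 107/114 (slack 7); oven time 137/137 (tight); labor 166/173 (slack 7).
Since flour, labor are not tight, their duals are 0.
From A_Bᵀ y = c: 1·y_butter + 3·y_oven time = 31; 1·y_butter + 5·y_oven time = 49.
This yields shadow prices y_butter = 4, y_oven time = 9.
Shadow price of flour = 0.

0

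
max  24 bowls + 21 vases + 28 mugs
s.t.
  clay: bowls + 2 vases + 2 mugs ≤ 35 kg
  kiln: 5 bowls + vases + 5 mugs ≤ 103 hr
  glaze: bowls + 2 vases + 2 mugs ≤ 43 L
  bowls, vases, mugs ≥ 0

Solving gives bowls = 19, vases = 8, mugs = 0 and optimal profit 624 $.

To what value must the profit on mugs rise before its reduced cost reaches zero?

33

At the optimum: clay uses 35 of 35 (binding); kiln uses 103 of 103 (binding); glaze uses 35 of 43 (slack = 8).
Slack constraints have shadow price 0 (complementary slackness).
Dual feasibility on the basic columns requires 1·y_clay + 5·y_kiln = 24, 2·y_clay + 1·y_kiln = 21.
→ y_clay = 9 and y_kiln = 3.
mugs enters the basis when its profit ≥ yᵀa₃ = 9·2 + 3·5 = 33.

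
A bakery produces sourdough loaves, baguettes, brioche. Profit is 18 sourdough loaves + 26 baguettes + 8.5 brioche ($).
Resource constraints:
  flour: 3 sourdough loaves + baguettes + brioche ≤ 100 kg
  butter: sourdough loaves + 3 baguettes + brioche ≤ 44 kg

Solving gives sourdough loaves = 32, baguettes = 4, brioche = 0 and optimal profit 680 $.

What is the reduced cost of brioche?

At the optimum: flour uses 100 of 100 (binding); butter uses 44 of 44 (binding).
The binding rows give the dual system: 3·y_flour + 1·y_butter = 18 and 1·y_flour + 3·y_butter = 26.
→ y_flour = 3.5 and y_butter = 7.5.
Reduced cost of brioche: c₃ − yᵀa₃ = 8.5 − (3.5·1 + 7.5·1) = 8.5 − 11 = -2.5.

-2.5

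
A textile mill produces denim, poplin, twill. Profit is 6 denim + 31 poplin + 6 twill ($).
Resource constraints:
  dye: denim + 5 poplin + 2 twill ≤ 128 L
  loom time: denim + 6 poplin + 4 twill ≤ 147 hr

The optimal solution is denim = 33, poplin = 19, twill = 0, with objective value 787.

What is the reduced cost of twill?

At the optimum: dye uses 128 of 128 (binding); loom time uses 147 of 147 (binding).
The binding rows give the dual system: 1·y_dye + 1·y_loom time = 6 and 5·y_dye + 6·y_loom time = 31.
Solving: y_dye = 5, y_loom time = 1.
Reduced cost of twill: c₃ − yᵀa₃ = 6 − (5·2 + 1·4) = 6 − 14 = -8.

-8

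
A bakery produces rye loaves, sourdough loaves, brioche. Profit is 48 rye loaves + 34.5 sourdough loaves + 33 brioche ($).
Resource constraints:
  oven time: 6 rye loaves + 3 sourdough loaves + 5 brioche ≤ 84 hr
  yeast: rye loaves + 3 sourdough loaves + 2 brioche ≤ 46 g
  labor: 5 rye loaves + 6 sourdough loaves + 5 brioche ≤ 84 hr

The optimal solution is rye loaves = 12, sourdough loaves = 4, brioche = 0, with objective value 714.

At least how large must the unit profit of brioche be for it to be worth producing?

Check each constraint at x*: oven time 84/84 (tight); yeast 24/46 (slack 22); labor 84/84 (tight).
Since yeast is not tight, its dual is 0.
The binding rows give the dual system: 6·y_oven time + 5·y_labor = 48 and 3·y_oven time + 6·y_labor = 34.5.
Solving: y_oven time = 5.5, y_labor = 3.
brioche enters the basis when its profit ≥ yᵀa₃ = 5.5·5 + 3·5 = 42.5.

42.5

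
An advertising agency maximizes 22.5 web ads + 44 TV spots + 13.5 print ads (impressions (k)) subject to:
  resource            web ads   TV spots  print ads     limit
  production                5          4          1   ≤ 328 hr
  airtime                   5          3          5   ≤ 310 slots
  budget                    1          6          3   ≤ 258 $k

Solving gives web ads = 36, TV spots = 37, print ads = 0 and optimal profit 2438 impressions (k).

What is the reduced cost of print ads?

-5

Check each constraint at x*: production 328/328 (tight); airtime 291/310 (slack 19); budget 258/258 (tight).
By complementary slackness, y = 0 for the non-binding constraint.
From A_Bᵀ y = c: 5·y_production + 1·y_budget = 22.5; 4·y_production + 6·y_budget = 44.
→ y_production = 3.5 and y_budget = 5.
Reduced cost of print ads: c₃ − yᵀa₃ = 13.5 − (3.5·1 + 5·3) = 13.5 − 18.5 = -5.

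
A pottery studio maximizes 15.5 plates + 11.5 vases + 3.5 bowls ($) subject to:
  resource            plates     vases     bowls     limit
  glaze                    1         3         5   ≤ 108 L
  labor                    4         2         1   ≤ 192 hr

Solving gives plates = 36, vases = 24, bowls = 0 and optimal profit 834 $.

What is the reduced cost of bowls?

-7.5

Check each constraint at x*: glaze 108/108 (tight); labor 192/192 (tight).
Dual feasibility on the basic columns requires 1·y_glaze + 4·y_labor = 15.5, 3·y_glaze + 2·y_labor = 11.5.
→ y_glaze = 1.5 and y_labor = 3.5.
Reduced cost of bowls: c₃ − yᵀa₃ = 3.5 − (1.5·5 + 3.5·1) = 3.5 − 11 = -7.5.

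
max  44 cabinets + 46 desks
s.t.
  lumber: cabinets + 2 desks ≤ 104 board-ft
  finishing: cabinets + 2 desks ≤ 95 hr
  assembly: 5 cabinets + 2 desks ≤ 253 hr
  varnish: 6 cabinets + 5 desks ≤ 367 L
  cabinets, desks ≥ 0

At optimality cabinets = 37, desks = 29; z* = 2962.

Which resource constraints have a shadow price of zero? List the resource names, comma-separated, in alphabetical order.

assembly, lumber

lumber: 95/104 (slack 9)
finishing: 95/95 (binding)
assembly: 243/253 (slack 10)
varnish: 367/367 (binding)
By complementary slackness, a constraint with positive slack has shadow price 0 → assembly, lumber.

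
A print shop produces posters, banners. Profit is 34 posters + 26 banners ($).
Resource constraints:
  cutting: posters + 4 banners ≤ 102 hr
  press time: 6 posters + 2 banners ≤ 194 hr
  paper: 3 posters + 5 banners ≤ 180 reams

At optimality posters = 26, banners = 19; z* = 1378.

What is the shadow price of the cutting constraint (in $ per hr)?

At the optimum: cutting uses 102 of 102 (binding); press time uses 194 of 194 (binding); paper uses 173 of 180 (slack = 7).
Since paper is not tight, its dual is 0.
The binding rows give the dual system: 1·y_cutting + 6·y_press time = 34 and 4·y_cutting + 2·y_press time = 26.
Solving: y_cutting = 4, y_press time = 5.
Shadow price of cutting = 4.

4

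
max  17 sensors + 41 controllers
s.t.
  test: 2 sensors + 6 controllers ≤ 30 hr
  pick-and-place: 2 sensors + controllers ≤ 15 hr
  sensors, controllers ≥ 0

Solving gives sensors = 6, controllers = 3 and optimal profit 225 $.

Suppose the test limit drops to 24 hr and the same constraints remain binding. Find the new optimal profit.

At the optimum: test uses 30 of 30 (binding); pick-and-place uses 15 of 15 (binding).
The binding rows give the dual system: 2·y_test + 2·y_pick-and-place = 17 and 6·y_test + 1·y_pick-and-place = 41.
This yields shadow prices y_test = 6.5, y_pick-and-place = 2.
Δz = y_test·Δb = 6.5 × (-6) = -39, so new z* = 225 − 39 = 186.

186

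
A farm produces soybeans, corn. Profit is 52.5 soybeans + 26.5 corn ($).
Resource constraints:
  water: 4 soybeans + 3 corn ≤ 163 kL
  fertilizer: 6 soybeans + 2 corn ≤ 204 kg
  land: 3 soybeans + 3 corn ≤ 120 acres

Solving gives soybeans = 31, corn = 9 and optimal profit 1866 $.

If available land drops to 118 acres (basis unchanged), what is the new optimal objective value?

At the optimum: water uses 151 of 163 (slack = 12); fertilizer uses 204 of 204 (binding); land uses 120 of 120 (binding).
By complementary slackness, y = 0 for the non-binding constraint.
Dual feasibility on the basic columns requires 6·y_fertilizer + 3·y_land = 52.5, 2·y_fertilizer + 3·y_land = 26.5.
Solving: y_fertilizer = 6.5, y_land = 4.5.
Δz = y_land·Δb = 4.5 × (-2) = -9, so new z* = 1866 − 9 = 1857.

1857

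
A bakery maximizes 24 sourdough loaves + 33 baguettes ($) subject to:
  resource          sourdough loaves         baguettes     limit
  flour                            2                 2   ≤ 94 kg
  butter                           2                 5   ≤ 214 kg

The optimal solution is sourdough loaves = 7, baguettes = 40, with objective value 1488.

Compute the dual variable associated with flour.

At the optimum: flour uses 94 of 94 (binding); butter uses 214 of 214 (binding).
The binding rows give the dual system: 2·y_flour + 2·y_butter = 24 and 2·y_flour + 5·y_butter = 33.
This yields shadow prices y_flour = 9, y_butter = 3.
Shadow price of flour = 9.

9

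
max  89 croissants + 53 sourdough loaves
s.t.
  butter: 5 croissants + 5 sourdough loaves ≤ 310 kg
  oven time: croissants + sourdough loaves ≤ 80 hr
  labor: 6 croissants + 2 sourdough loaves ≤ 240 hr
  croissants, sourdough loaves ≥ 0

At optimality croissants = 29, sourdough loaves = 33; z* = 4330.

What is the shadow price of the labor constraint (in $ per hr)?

9

At the optimum: butter uses 310 of 310 (binding); oven time uses 62 of 80 (slack = 18); labor uses 240 of 240 (binding).
Since oven time is not tight, its dual is 0.
Dual feasibility on the basic columns requires 5·y_butter + 6·y_labor = 89, 5·y_butter + 2·y_labor = 53.
Solving: y_butter = 7, y_labor = 9.
Shadow price of labor = 9.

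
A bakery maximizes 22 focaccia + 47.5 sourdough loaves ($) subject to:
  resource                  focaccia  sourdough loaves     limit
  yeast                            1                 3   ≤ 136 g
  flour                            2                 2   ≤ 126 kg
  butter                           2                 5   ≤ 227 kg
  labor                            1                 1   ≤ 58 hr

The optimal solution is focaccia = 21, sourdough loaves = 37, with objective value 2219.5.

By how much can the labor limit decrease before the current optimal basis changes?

12

Binding constraints: butter, labor. The basis is B = [[2,5],[1,1]] with det -3.
Per unit decrease in labor, x* moves by d = (-1.6667, 0.6667).
The basis stays optimal until yeast becomes binding; allowable decrease = 12 hr.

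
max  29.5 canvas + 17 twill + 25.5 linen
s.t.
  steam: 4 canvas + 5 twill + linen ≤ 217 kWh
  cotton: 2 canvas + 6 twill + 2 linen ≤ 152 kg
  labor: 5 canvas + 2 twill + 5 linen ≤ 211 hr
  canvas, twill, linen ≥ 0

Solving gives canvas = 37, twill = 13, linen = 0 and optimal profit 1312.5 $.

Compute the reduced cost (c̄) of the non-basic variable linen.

-4

Binding: cotton and labor. Non-binding: steam (4 unused).
Since steam is not tight, its dual is 0.
From A_Bᵀ y = c: 2·y_cotton + 5·y_labor = 29.5; 6·y_cotton + 2·y_labor = 17.
Solving: y_cotton = 1, y_labor = 5.5.
Reduced cost of linen: c₃ − yᵀa₃ = 25.5 − (1·2 + 5.5·5) = 25.5 − 29.5 = -4.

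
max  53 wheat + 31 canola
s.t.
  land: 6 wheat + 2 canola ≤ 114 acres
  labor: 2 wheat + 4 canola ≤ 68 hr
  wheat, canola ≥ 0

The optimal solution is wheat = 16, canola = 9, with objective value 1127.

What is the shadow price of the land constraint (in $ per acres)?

Both land and labor are binding at x*.
From A_Bᵀ y = c: 6·y_land + 2·y_labor = 53; 2·y_land + 4·y_labor = 31.
This yields shadow prices y_land = 7.5, y_labor = 4.
Shadow price of land = 7.5.

7.5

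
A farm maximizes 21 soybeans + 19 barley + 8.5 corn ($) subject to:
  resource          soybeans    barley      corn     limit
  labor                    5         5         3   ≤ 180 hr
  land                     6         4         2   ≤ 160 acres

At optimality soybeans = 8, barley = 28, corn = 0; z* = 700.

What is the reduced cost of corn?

-2.5

At the optimum: labor uses 180 of 180 (binding); land uses 160 of 160 (binding).
The binding rows give the dual system: 5·y_labor + 6·y_land = 21 and 5·y_labor + 4·y_land = 19.
Solving: y_labor = 3, y_land = 1.
Reduced cost of corn: c₃ − yᵀa₃ = 8.5 − (3·3 + 1·2) = 8.5 − 11 = -2.5.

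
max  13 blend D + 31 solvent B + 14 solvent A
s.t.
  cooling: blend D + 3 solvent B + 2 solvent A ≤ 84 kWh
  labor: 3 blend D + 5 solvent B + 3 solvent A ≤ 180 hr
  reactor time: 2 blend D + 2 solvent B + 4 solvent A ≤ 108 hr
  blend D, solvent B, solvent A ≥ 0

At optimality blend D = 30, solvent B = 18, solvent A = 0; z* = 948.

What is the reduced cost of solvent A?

-6

Check each constraint at x*: cooling 84/84 (tight); labor 180/180 (tight); reactor time 96/108 (slack 12).
Slack constraints have shadow price 0 (complementary slackness).
From A_Bᵀ y = c: 1·y_cooling + 3·y_labor = 13; 3·y_cooling + 5·y_labor = 31.
→ y_cooling = 7 and y_labor = 2.
Reduced cost of solvent A: c₃ − yᵀa₃ = 14 − (7·2 + 2·3) = 14 − 20 = -6.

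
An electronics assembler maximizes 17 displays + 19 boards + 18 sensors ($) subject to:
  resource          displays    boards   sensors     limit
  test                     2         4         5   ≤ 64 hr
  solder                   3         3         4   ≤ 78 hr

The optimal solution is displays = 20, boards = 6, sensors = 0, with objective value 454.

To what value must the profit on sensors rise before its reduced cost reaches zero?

At the optimum: test uses 64 of 64 (binding); solder uses 78 of 78 (binding).
Dual feasibility on the basic columns requires 2·y_test + 3·y_solder = 17, 4·y_test + 3·y_solder = 19.
→ y_test = 1 and y_solder = 5.
sensors enters the basis when its profit ≥ yᵀa₃ = 1·5 + 5·4 = 25.

25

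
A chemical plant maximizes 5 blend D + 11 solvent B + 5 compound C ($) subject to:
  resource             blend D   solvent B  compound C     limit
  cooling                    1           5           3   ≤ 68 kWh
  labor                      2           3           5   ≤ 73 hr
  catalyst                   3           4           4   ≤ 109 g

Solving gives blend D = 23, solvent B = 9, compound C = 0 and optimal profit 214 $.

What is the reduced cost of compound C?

-8

Binding: cooling and labor. Non-binding: catalyst (4 unused).
By complementary slackness, y = 0 for the non-binding constraint.
From A_Bᵀ y = c: 1·y_cooling + 2·y_labor = 5; 5·y_cooling + 3·y_labor = 11.
Solving: y_cooling = 1, y_labor = 2.
Reduced cost of compound C: c₃ − yᵀa₃ = 5 − (1·3 + 2·5) = 5 − 13 = -8.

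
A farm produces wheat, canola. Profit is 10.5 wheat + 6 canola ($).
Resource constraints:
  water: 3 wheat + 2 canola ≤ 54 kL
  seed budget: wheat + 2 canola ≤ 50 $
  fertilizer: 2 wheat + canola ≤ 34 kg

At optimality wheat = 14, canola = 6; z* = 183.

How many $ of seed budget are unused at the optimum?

seed budget used = 1·14 + 2·6 = 26; slack = 50 − 26 = 24.

24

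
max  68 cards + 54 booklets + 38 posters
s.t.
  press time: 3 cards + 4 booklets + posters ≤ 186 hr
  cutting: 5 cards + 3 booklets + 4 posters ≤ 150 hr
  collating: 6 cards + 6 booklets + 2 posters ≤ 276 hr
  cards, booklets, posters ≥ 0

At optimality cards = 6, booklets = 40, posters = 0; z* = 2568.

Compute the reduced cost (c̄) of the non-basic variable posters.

At the optimum: press time uses 178 of 186 (slack = 8); cutting uses 150 of 150 (binding); collating uses 276 of 276 (binding).
By complementary slackness, y = 0 for the non-binding constraint.
From A_Bᵀ y = c: 5·y_cutting + 6·y_collating = 68; 3·y_cutting + 6·y_collating = 54.
→ y_cutting = 7 and y_collating = 5.5.
Reduced cost of posters: c₃ − yᵀa₃ = 38 − (7·4 + 5.5·2) = 38 − 39 = -1.

-1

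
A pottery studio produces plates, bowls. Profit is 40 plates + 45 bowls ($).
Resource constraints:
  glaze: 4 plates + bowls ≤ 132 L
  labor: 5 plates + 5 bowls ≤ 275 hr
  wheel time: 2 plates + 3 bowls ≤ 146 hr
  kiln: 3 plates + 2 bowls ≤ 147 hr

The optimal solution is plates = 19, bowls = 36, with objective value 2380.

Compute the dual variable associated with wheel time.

5

Check each constraint at x*: glaze 112/132 (slack 20); labor 275/275 (tight); wheel time 146/146 (tight); kiln 129/147 (slack 18).
Since glaze, kiln are not tight, their duals are 0.
Dual feasibility on the basic columns requires 5·y_labor + 2·y_wheel time = 40, 5·y_labor + 3·y_wheel time = 45.
This yields shadow prices y_labor = 6, y_wheel time = 5.
Shadow price of wheel time = 5.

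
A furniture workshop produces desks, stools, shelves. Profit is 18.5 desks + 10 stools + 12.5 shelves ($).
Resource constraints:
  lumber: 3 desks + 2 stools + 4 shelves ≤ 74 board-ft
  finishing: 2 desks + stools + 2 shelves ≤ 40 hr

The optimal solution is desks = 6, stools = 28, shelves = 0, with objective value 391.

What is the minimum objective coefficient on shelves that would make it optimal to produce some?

20

Check each constraint at x*: lumber 74/74 (tight); finishing 40/40 (tight).
Dual feasibility on the basic columns requires 3·y_lumber + 2·y_finishing = 18.5, 2·y_lumber + 1·y_finishing = 10.
This yields shadow prices y_lumber = 1.5, y_finishing = 7.
shelves enters the basis when its profit ≥ yᵀa₃ = 1.5·4 + 7·2 = 20.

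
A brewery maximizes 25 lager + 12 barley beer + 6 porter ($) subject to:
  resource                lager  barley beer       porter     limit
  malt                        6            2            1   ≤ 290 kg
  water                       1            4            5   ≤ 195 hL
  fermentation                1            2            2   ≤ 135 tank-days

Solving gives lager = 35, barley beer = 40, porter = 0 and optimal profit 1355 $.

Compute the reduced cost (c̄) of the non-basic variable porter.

-3

Check each constraint at x*: malt 290/290 (tight); water 195/195 (tight); fermentation 115/135 (slack 20).
Since fermentation is not tight, its dual is 0.
From A_Bᵀ y = c: 6·y_malt + 1·y_water = 25; 2·y_malt + 4·y_water = 12.
This yields shadow prices y_malt = 4, y_water = 1.
Reduced cost of porter: c₃ − yᵀa₃ = 6 − (4·1 + 1·5) = 6 − 9 = -3.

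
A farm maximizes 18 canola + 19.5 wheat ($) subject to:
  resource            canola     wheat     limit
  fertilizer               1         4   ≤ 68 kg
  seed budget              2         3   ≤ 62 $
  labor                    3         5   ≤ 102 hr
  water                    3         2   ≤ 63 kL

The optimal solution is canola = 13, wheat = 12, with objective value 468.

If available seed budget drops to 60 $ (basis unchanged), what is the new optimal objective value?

459

At the optimum: fertilizer uses 61 of 68 (slack = 7); seed budget uses 62 of 62 (binding); labor uses 99 of 102 (slack = 3); water uses 63 of 63 (binding).
Since fertilizer, labor are not tight, their duals are 0.
From A_Bᵀ y = c: 2·y_seed budget + 3·y_water = 18; 3·y_seed budget + 2·y_water = 19.5.
Solving: y_seed budget = 4.5, y_water = 3.
Δz = y_seed budget·Δb = 4.5 × (-2) = -9, so new z* = 468 − 9 = 459.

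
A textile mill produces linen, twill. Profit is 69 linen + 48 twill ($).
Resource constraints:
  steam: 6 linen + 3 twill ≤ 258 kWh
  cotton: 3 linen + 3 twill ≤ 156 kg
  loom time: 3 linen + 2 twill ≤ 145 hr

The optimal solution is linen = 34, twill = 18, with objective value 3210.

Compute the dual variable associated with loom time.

At the optimum: steam uses 258 of 258 (binding); cotton uses 156 of 156 (binding); loom time uses 138 of 145 (slack = 7).
By complementary slackness, y = 0 for the non-binding constraint.
The binding rows give the dual system: 6·y_steam + 3·y_cotton = 69 and 3·y_steam + 3·y_cotton = 48.
Solving: y_steam = 7, y_cotton = 9.
Shadow price of loom time = 0.

0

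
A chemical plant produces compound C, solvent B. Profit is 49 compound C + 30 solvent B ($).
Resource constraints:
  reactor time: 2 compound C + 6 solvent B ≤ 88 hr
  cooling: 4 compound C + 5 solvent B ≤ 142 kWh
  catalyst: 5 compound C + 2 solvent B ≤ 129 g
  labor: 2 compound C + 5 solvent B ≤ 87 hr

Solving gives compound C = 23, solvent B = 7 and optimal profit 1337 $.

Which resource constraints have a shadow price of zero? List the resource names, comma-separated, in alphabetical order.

reactor time: 88/88 (binding)
cooling: 127/142 (slack 15)
catalyst: 129/129 (binding)
labor: 81/87 (slack 6)
By complementary slackness, a constraint with positive slack has shadow price 0 → cooling, labor.

cooling, labor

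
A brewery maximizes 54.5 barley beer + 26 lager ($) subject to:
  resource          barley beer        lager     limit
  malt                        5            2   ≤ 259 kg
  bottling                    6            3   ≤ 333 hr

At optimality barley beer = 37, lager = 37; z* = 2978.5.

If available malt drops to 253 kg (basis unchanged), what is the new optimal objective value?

2963.5

At the optimum: malt uses 259 of 259 (binding); bottling uses 333 of 333 (binding).
Dual feasibility on the basic columns requires 5·y_malt + 6·y_bottling = 54.5, 2·y_malt + 3·y_bottling = 26.
This yields shadow prices y_malt = 2.5, y_bottling = 7.
Δz = y_malt·Δb = 2.5 × (-6) = -15, so new z* = 2978.5 − 15 = 2963.5.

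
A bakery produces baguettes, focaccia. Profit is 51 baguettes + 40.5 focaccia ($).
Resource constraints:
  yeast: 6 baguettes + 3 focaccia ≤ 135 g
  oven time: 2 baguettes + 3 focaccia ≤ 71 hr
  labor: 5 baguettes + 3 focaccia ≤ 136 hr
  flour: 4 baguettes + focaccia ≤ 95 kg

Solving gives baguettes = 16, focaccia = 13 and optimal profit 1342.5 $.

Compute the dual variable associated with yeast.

At the optimum: yeast uses 135 of 135 (binding); oven time uses 71 of 71 (binding); labor uses 119 of 136 (slack = 17); flour uses 77 of 95 (slack = 18).
Slack constraints have shadow price 0 (complementary slackness).
The binding rows give the dual system: 6·y_yeast + 2·y_oven time = 51 and 3·y_yeast + 3·y_oven time = 40.5.
→ y_yeast = 6 and y_oven time = 7.5.
Shadow price of yeast = 6.

6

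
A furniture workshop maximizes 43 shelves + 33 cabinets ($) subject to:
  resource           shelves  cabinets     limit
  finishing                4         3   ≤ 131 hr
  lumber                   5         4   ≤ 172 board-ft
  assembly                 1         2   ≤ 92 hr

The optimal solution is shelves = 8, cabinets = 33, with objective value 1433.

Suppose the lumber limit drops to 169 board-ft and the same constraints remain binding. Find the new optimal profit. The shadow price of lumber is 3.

Δb = -3, so new z* = 1433 + (3)·(-3) = 1433 − 9 = 1424.

1424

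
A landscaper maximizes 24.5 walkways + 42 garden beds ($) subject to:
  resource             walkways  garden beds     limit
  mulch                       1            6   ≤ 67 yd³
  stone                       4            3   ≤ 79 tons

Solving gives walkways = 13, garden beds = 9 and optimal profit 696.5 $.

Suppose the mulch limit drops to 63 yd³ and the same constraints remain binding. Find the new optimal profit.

678.5

At the optimum: mulch uses 67 of 67 (binding); stone uses 79 of 79 (binding).
Dual feasibility on the basic columns requires 1·y_mulch + 4·y_stone = 24.5, 6·y_mulch + 3·y_stone = 42.
→ y_mulch = 4.5 and y_stone = 5.
Δz = y_mulch·Δb = 4.5 × (-4) = -18, so new z* = 696.5 − 18 = 678.5.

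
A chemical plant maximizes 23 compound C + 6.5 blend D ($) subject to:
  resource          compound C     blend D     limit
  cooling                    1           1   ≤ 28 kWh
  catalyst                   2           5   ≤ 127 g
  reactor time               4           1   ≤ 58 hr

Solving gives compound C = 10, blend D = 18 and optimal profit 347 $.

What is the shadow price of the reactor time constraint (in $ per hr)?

5.5

At the optimum: cooling uses 28 of 28 (binding); catalyst uses 110 of 127 (slack = 17); reactor time uses 58 of 58 (binding).
Slack constraints have shadow price 0 (complementary slackness).
Dual feasibility on the basic columns requires 1·y_cooling + 4·y_reactor time = 23, 1·y_cooling + 1·y_reactor time = 6.5.
Solving: y_cooling = 1, y_reactor time = 5.5.
Shadow price of reactor time = 5.5.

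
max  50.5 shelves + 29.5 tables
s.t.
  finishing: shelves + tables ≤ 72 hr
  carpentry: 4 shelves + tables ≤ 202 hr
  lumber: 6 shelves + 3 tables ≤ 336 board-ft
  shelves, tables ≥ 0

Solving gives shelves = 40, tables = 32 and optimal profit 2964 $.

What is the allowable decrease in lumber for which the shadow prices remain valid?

Binding constraints: finishing, lumber. The basis is B = [[1,1],[6,3]] with det -3.
Per unit decrease in lumber, x* moves by d = (-0.3333, 0.3333).
The basis stays optimal until shelves reaches 0; allowable decrease = 120 board-ft.

120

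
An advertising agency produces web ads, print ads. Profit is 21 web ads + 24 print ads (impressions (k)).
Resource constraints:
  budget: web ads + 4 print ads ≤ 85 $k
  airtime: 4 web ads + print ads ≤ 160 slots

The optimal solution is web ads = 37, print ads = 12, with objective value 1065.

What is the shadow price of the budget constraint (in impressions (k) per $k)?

At the optimum: budget uses 85 of 85 (binding); airtime uses 160 of 160 (binding).
The binding rows give the dual system: 1·y_budget + 4·y_airtime = 21 and 4·y_budget + 1·y_airtime = 24.
This yields shadow prices y_budget = 5, y_airtime = 4.
Shadow price of budget = 5.

5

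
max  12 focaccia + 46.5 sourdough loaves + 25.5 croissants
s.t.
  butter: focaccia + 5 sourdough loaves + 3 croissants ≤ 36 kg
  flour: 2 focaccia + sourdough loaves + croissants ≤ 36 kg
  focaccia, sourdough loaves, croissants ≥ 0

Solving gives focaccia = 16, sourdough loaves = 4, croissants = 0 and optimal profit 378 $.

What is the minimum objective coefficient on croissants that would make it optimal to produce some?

28.5

Check each constraint at x*: butter 36/36 (tight); flour 36/36 (tight).
From A_Bᵀ y = c: 1·y_butter + 2·y_flour = 12; 5·y_butter + 1·y_flour = 46.5.
This yields shadow prices y_butter = 9, y_flour = 1.5.
croissants enters the basis when its profit ≥ yᵀa₃ = 9·3 + 1.5·1 = 28.5.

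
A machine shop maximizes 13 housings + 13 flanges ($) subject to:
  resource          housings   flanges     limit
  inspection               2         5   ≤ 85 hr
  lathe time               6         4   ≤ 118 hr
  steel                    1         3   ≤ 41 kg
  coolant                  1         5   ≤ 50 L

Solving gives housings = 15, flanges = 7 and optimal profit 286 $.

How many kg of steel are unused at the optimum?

5

steel used = 1·15 + 3·7 = 36; slack = 41 − 36 = 5.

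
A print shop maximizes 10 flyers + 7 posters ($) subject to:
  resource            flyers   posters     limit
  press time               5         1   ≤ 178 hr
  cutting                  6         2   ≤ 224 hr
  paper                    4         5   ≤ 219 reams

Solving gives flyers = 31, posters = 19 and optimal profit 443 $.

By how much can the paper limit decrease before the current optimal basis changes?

Binding constraints: cutting, paper. The basis is B = [[6,2],[4,5]] with det 22.
Per unit decrease in paper, x* moves by d = (0.0909, -0.2727).
The basis stays optimal until press time becomes binding; allowable decrease = 22 reams.

22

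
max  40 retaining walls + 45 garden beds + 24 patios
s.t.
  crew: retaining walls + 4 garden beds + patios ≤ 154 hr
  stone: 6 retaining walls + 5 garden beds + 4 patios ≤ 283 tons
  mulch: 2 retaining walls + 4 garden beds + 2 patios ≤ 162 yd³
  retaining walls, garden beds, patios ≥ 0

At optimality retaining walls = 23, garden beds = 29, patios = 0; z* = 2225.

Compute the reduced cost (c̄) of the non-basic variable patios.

-6

Binding: stone and mulch. Non-binding: crew (15 unused).
Slack constraints have shadow price 0 (complementary slackness).
From A_Bᵀ y = c: 6·y_stone + 2·y_mulch = 40; 5·y_stone + 4·y_mulch = 45.
This yields shadow prices y_stone = 5, y_mulch = 5.
Reduced cost of patios: c₃ − yᵀa₃ = 24 − (5·4 + 5·2) = 24 − 30 = -6.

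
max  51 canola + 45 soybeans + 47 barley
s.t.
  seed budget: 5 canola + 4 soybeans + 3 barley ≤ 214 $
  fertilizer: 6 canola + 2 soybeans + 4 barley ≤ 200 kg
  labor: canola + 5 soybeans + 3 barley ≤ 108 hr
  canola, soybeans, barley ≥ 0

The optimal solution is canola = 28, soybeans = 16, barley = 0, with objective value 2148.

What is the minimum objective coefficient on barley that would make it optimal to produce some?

48

Check each constraint at x*: seed budget 204/214 (slack 10); fertilizer 200/200 (tight); labor 108/108 (tight).
Slack constraints have shadow price 0 (complementary slackness).
Dual feasibility on the basic columns requires 6·y_fertilizer + 1·y_labor = 51, 2·y_fertilizer + 5·y_labor = 45.
Solving: y_fertilizer = 7.5, y_labor = 6.
barley enters the basis when its profit ≥ yᵀa₃ = 7.5·4 + 6·3 = 48.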